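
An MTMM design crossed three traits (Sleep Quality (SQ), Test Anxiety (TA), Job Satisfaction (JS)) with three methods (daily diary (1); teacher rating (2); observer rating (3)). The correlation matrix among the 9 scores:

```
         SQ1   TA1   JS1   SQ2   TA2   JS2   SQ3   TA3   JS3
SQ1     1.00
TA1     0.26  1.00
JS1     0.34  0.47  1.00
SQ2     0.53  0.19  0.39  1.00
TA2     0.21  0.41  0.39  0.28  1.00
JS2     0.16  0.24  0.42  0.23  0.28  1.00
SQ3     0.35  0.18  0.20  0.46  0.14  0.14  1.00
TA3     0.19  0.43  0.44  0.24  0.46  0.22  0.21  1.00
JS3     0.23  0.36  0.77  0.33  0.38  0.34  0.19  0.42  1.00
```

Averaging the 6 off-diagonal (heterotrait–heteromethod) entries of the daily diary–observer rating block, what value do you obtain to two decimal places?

0.27

HTHM values (method 1 × method 3): 0.19, 0.23, 0.18, 0.36, 0.20, 0.44; mean = 1.60/6 = 0.27.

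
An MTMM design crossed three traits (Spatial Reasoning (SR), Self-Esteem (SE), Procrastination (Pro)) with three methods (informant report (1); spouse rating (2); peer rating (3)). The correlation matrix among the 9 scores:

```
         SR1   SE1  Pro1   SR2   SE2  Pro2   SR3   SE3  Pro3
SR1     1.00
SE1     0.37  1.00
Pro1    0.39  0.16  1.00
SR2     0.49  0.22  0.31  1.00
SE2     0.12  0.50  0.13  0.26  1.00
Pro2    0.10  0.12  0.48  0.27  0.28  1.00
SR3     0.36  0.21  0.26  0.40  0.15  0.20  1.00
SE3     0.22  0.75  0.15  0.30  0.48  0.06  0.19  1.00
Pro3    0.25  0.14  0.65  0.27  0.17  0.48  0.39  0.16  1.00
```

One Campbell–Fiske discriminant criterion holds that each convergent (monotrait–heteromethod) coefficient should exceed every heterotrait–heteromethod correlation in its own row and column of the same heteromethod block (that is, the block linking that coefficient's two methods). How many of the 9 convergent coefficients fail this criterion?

0

Convergent coefficients and their comparison sets:
SR (methods 1·2): 0.49 vs {0.12, 0.22, 0.10, 0.31} → pass.
SR (methods 1·3): 0.36 vs {0.22, 0.21, 0.25, 0.26} → pass.
SR (methods 2·3): 0.40 vs {0.30, 0.15, 0.27, 0.20} → pass.
SE (methods 1·2): 0.50 vs {0.22, 0.12, 0.12, 0.13} → pass.
SE (methods 1·3): 0.75 vs {0.21, 0.22, 0.14, 0.15} → pass.
SE (methods 2·3): 0.48 vs {0.15, 0.30, 0.17, 0.06} → pass.
Pro (methods 1·2): 0.48 vs {0.31, 0.10, 0.13, 0.12} → pass.
Pro (methods 1·3): 0.65 vs {0.26, 0.25, 0.15, 0.14} → pass.
Pro (methods 2·3): 0.48 vs {0.20, 0.27, 0.06, 0.17} → pass.
0 of 9 fail.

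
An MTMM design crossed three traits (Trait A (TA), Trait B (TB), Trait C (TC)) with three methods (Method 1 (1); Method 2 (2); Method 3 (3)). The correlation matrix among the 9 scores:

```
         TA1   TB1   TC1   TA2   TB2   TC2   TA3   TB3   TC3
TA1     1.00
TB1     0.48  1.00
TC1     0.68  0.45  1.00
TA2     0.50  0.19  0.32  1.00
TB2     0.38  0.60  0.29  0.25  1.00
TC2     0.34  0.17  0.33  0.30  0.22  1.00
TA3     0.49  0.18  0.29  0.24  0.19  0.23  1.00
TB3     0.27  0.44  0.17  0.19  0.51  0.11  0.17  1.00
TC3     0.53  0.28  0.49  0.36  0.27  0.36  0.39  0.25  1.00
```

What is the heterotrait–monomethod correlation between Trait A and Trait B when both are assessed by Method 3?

0.17

Different traits, same method: r(TA3, TB3) = 0.17.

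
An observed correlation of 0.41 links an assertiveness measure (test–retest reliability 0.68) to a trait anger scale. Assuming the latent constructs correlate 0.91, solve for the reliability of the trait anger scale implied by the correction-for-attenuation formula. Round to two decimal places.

r_true = r_obs / √(r_xx · r_yy) ⇒ 0.91 = 0.41 / √(0.68 · r_yy).
√(0.68 · r_yy) = 0.41 / 0.91 = 0.4505; 0.68 · r_yy = 0.2030; r_yy = 0.2030 / 0.68 ≈ 0.30.

0.30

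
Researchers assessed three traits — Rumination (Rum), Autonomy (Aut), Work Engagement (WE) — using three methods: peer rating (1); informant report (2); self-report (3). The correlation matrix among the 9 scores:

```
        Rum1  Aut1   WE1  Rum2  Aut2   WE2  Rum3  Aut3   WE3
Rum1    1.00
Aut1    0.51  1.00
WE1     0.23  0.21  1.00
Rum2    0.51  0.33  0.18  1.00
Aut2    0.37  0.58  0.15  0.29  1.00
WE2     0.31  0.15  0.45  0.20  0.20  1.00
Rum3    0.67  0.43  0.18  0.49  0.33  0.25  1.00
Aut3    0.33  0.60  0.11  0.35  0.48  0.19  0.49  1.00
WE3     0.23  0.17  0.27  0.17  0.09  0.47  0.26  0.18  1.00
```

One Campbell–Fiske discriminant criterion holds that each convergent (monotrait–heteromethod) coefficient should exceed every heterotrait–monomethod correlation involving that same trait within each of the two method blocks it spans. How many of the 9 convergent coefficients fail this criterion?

Convergent coefficients and their comparison sets:
Rum (methods 1·2): 0.51 vs {0.51, 0.29, 0.23, 0.20} → fail.
Rum (methods 1·3): 0.67 vs {0.51, 0.49, 0.23, 0.26} → pass.
Rum (methods 2·3): 0.49 vs {0.29, 0.49, 0.20, 0.26} → fail.
Aut (methods 1·2): 0.58 vs {0.51, 0.29, 0.21, 0.20} → pass.
Aut (methods 1·3): 0.60 vs {0.51, 0.49, 0.21, 0.18} → pass.
Aut (methods 2·3): 0.48 vs {0.29, 0.49, 0.20, 0.18} → fail.
WE (methods 1·2): 0.45 vs {0.23, 0.20, 0.21, 0.20} → pass.
WE (methods 1·3): 0.27 vs {0.23, 0.26, 0.21, 0.18} → pass.
WE (methods 2·3): 0.47 vs {0.20, 0.26, 0.20, 0.18} → pass.
3 of 9 fail.

3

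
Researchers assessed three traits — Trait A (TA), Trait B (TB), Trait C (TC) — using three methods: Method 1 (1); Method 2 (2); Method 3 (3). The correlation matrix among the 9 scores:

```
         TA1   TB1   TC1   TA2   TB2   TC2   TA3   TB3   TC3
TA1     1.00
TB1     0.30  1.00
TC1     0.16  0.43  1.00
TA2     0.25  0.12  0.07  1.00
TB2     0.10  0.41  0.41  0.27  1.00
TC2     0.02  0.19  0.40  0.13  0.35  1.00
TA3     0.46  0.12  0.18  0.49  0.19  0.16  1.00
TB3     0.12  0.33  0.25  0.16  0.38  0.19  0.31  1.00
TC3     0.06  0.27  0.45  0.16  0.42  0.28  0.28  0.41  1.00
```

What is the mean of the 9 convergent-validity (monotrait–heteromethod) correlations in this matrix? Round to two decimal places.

Convergent values: 0.25, 0.46, 0.49, 0.41, 0.33, 0.38, 0.40, 0.45, 0.28; mean = 3.45/9 = 0.38.

0.38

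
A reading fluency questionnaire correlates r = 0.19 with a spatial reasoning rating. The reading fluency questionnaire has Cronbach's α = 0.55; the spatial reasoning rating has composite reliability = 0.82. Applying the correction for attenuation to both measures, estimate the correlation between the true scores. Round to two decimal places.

0.28

r_true = r_obs / √(r_xx · r_yy) = 0.19 / √(0.55 × 0.82) = 0.19 / √0.4510 = 0.19 / 0.6716 ≈ 0.28.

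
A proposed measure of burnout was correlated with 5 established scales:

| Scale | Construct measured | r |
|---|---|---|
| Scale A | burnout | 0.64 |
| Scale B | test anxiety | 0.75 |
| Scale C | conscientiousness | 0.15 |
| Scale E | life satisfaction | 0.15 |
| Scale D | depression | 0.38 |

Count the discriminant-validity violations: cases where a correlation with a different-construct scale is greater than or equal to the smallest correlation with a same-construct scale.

Convergent (same construct = burnout): Scale A.
Smallest convergent = 0.64. Discriminant values: 0.75, 0.15, 0.15, 0.38; count ≥ 0.64 → 1.

1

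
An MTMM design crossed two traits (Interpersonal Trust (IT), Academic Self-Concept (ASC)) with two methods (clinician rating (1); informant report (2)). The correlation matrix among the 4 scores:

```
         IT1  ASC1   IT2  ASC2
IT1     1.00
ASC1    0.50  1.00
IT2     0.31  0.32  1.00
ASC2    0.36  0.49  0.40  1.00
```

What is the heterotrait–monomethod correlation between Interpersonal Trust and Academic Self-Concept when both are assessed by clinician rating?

0.50

Different traits, same method: r(IT1, ASC1) = 0.50.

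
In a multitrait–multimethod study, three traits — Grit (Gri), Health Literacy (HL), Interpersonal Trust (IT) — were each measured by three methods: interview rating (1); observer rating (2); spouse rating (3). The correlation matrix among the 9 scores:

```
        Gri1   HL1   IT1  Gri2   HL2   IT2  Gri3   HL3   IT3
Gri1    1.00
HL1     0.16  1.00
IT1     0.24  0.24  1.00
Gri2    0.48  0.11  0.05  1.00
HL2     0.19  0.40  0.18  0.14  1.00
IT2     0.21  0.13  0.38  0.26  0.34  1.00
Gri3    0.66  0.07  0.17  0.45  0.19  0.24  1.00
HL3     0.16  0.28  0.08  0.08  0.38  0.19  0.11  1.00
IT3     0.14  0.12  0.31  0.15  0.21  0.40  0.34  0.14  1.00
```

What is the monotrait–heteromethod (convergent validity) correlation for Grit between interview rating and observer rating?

0.48

Same trait (Gri), different methods: r(Gri1, Gri2) = 0.48.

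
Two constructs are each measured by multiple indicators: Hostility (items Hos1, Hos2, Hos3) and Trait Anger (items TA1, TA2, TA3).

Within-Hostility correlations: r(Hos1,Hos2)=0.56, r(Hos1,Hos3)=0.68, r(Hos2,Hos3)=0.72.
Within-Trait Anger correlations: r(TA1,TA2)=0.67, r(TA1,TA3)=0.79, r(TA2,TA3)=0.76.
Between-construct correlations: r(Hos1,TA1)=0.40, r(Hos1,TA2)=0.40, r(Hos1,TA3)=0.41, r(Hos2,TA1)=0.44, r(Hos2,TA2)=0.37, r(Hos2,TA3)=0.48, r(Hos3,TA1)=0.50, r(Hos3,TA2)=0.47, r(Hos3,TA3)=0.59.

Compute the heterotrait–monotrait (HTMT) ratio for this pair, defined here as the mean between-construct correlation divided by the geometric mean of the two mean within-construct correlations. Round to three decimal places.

Between-construct mean = 4.06/9 = 0.4511.
Mean within-Hos = 1.96/3 = 0.6533; mean within-TA = 2.22/3 = 0.7400.
Geometric mean = √(0.6533 × 0.7400) = 0.6953.
HTMT = 0.4511 / 0.6953 = 0.649.

0.649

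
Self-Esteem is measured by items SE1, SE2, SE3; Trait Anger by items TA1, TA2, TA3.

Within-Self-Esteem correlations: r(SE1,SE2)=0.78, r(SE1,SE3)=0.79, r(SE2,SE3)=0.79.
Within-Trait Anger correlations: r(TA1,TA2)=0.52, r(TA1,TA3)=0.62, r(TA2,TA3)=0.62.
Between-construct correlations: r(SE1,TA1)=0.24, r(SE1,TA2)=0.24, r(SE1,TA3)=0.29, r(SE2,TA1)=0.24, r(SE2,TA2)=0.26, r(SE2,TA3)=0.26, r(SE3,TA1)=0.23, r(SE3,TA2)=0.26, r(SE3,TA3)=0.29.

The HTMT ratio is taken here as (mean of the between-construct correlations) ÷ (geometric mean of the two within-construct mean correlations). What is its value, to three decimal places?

Mean heterotrait r = 2.31/9 = 0.2567.
Mean within-SE = 2.36/3 = 0.7867; mean within-TA = 1.76/3 = 0.5867.
Geometric mean = √(0.7867 × 0.5867) = 0.6794.
HTMT = 0.2567 / 0.6794 = 0.378.

0.378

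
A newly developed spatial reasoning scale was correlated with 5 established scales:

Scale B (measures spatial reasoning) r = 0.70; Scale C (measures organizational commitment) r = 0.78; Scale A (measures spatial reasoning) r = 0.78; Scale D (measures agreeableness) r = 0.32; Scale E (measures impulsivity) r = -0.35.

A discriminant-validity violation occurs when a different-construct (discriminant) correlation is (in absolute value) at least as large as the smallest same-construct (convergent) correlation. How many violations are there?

1

Convergent (same construct = spatial reasoning): Scale B, Scale A.
Smallest convergent = 0.70. Discriminant |r|: 0.78, 0.32, 0.35; count ≥ 0.70 → 1.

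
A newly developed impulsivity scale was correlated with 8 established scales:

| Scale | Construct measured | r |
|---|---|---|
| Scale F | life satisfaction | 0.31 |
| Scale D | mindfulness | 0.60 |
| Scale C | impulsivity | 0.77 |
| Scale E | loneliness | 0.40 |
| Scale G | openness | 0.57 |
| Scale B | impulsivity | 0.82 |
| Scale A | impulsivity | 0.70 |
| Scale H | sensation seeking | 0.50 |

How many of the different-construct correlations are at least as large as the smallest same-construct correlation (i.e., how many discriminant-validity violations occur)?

0

Convergent (same construct = impulsivity): Scale C, Scale B, Scale A.
Smallest convergent = 0.70. Discriminant values: 0.31, 0.60, 0.40, 0.57, 0.50; count ≥ 0.70 → 0.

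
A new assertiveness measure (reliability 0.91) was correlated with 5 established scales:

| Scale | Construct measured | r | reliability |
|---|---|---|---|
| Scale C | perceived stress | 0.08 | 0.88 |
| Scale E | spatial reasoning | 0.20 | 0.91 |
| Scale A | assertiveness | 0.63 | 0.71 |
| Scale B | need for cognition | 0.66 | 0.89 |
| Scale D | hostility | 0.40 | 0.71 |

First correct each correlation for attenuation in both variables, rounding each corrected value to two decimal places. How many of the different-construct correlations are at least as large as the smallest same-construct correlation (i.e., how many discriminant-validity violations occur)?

Disattenuated r (r / √(r_scale · r_new)):
  Scale C (disc): 0.08 / √(0.88·0.91) = 0.09
  Scale E (disc): 0.20 / √(0.91·0.91) = 0.22
  Scale A (conv): 0.63 / √(0.71·0.91) = 0.78
  Scale B (disc): 0.66 / √(0.89·0.91) = 0.73
  Scale D (disc): 0.40 / √(0.71·0.91) = 0.50
Smallest convergent = 0.78. Discriminant values: 0.09, 0.22, 0.73, 0.50; count ≥ 0.78 → 0.

0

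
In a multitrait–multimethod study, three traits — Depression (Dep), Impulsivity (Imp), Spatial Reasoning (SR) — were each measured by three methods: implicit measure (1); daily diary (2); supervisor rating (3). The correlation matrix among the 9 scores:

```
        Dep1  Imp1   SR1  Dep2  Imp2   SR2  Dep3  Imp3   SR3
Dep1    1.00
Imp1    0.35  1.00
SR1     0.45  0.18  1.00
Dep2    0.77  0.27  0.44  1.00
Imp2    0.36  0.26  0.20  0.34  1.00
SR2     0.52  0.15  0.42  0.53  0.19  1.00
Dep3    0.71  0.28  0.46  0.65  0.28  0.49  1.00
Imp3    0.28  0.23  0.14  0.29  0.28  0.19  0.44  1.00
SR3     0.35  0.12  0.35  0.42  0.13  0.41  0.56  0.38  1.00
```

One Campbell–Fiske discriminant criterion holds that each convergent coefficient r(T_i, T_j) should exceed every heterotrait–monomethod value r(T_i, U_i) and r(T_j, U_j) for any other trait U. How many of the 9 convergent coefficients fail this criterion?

Each convergent coefficient versus the relevant comparison correlations:
Dep (methods 1·2): 0.77 vs {0.35, 0.34, 0.45, 0.53} → pass.
Dep (methods 1·3): 0.71 vs {0.35, 0.44, 0.45, 0.56} → pass.
Dep (methods 2·3): 0.65 vs {0.34, 0.44, 0.53, 0.56} → pass.
Imp (methods 1·2): 0.26 vs {0.35, 0.34, 0.18, 0.19} → fail.
Imp (methods 1·3): 0.23 vs {0.35, 0.44, 0.18, 0.38} → fail.
Imp (methods 2·3): 0.28 vs {0.34, 0.44, 0.19, 0.38} → fail.
SR (methods 1·2): 0.42 vs {0.45, 0.53, 0.18, 0.19} → fail.
SR (methods 1·3): 0.35 vs {0.45, 0.56, 0.18, 0.38} → fail.
SR (methods 2·3): 0.41 vs {0.53, 0.56, 0.19, 0.38} → fail.
6 of 9 fail.

6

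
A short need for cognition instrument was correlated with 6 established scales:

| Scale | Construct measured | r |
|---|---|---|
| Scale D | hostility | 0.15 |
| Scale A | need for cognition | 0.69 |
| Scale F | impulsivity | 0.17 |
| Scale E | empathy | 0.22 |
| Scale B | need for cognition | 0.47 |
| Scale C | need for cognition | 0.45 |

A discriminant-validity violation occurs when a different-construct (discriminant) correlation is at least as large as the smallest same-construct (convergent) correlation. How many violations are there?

Convergent (same construct = need for cognition): Scale A, Scale B, Scale C.
Smallest convergent = 0.45. Discriminant values: 0.15, 0.17, 0.22; count ≥ 0.45 → 0.

0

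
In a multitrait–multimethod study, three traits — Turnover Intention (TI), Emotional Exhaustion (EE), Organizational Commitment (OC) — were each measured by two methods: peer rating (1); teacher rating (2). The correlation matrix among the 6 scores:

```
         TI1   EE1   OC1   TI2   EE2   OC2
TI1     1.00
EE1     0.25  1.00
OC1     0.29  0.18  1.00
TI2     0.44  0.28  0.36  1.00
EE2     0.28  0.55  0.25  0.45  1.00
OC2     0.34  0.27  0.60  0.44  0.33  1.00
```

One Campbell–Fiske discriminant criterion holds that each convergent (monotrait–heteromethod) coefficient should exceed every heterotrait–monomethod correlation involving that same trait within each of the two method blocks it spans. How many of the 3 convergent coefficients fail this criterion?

Convergent coefficients and their comparison sets:
TI (methods 1·2): 0.44 vs {0.25, 0.45, 0.29, 0.44} → fail.
EE (methods 1·2): 0.55 vs {0.25, 0.45, 0.18, 0.33} → pass.
OC (methods 1·2): 0.60 vs {0.29, 0.44, 0.18, 0.33} → pass.
1 of 3 fail.

1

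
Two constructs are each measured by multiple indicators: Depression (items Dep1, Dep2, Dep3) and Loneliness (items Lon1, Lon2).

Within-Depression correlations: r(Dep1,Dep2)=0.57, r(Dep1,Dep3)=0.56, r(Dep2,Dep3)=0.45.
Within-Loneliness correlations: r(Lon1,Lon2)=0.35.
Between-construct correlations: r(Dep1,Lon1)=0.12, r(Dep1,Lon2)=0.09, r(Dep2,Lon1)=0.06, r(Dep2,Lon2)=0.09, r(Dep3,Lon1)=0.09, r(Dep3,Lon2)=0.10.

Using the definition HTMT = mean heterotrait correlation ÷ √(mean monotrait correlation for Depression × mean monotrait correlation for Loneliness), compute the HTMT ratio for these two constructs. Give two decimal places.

Between-construct mean = 0.55/6 = 0.0917.
Mean within-Dep = 1.58/3 = 0.5267; mean within-Lon = 0.35/1 = 0.3500.
Geometric mean = √(0.5267 × 0.3500) = 0.4294.
HTMT = 0.0917 / 0.4294 = 0.21.

0.21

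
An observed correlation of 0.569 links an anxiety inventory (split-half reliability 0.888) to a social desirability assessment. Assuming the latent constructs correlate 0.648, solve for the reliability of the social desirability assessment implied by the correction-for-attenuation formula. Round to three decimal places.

0.868

r_true = r_obs / √(r_xx · r_yy) ⇒ 0.648 = 0.569 / √(0.888 · r_yy).
√(0.888 · r_yy) = 0.569 / 0.648 = 0.8781; 0.888 · r_yy = 0.7711; r_yy = 0.7711 / 0.888 ≈ 0.868.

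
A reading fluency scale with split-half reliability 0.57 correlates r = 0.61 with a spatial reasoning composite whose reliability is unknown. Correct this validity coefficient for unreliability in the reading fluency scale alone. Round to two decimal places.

Single correction: r_c = r_obs / √r_xx = 0.61 / √0.57 = 0.61 / 0.7550 ≈ 0.81.

0.81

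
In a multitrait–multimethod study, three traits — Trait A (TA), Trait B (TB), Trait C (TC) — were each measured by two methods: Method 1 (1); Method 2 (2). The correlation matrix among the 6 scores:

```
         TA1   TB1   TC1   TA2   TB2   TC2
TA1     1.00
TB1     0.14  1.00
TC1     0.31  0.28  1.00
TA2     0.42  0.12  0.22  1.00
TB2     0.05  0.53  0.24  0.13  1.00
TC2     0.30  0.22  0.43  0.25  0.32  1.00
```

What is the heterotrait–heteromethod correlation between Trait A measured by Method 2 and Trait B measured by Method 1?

0.12

Different traits and methods: r(TA2, TB1) = 0.12.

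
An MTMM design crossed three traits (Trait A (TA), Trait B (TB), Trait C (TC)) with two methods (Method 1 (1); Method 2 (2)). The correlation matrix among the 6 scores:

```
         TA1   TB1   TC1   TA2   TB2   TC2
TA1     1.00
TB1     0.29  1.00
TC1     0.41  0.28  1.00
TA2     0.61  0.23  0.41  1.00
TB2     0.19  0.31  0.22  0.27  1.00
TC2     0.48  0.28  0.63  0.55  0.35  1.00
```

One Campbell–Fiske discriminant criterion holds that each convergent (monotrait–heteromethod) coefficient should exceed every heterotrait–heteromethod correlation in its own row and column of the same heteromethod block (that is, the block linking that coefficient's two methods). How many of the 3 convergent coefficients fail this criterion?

Convergent coefficients and their comparison sets:
TA (methods 1·2): 0.61 vs {0.19, 0.23, 0.48, 0.41} → pass.
TB (methods 1·2): 0.31 vs {0.23, 0.19, 0.28, 0.22} → pass.
TC (methods 1·2): 0.63 vs {0.41, 0.48, 0.22, 0.28} → pass.
0 of 3 fail.

0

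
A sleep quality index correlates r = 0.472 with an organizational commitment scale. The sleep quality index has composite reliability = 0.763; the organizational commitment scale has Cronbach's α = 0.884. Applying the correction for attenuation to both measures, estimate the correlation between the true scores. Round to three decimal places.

r_true = r_obs / √(r_xx · r_yy) = 0.472 / √(0.763 × 0.884) = 0.472 / √0.674492 = 0.472 / 0.8213 ≈ 0.575.

0.575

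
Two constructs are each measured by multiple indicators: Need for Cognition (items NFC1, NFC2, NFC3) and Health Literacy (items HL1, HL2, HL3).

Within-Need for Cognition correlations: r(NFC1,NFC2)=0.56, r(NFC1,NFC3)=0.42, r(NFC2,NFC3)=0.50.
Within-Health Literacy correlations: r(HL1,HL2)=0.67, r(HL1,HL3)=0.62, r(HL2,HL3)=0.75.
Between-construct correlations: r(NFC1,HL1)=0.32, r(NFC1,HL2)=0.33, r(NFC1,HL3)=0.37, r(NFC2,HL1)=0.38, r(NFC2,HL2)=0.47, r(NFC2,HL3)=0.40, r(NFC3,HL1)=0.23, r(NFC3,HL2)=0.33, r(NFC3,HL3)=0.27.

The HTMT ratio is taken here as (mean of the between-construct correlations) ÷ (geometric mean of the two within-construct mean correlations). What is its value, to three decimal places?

0.595

Between-construct mean = 3.10/9 = 0.3444.
Mean within-NFC = 1.48/3 = 0.4933; mean within-HL = 2.04/3 = 0.6800.
Geometric mean = √(0.4933 × 0.6800) = 0.5792.
HTMT = 0.3444 / 0.5792 = 0.595.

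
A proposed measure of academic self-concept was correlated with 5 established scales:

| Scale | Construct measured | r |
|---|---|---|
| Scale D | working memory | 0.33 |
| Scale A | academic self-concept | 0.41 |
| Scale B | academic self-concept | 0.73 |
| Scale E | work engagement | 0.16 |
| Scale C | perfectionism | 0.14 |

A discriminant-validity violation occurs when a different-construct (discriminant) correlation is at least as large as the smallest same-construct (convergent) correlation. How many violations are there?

0

Convergent (same construct = academic self-concept): Scale A, Scale B.
Smallest convergent = 0.41. Discriminant values: 0.33, 0.16, 0.14; count ≥ 0.41 → 0.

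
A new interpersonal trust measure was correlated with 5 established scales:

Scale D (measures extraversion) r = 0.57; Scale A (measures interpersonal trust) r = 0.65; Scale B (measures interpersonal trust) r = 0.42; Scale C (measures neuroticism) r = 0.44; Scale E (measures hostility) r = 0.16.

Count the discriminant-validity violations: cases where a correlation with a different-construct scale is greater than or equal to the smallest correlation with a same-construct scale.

2

Convergent (same construct = interpersonal trust): Scale A, Scale B.
Smallest convergent = 0.42. Discriminant values: 0.57, 0.44, 0.16; count ≥ 0.42 → 2.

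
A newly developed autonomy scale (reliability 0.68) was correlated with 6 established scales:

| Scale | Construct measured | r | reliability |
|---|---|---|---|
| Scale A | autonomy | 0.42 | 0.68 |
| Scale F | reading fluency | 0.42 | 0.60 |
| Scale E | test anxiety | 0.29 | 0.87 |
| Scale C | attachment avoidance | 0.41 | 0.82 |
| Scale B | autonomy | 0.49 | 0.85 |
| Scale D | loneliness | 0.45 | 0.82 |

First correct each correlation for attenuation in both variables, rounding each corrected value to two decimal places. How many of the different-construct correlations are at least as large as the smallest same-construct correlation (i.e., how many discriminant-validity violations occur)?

Disattenuated r (r / √(r_scale · r_new)):
  Scale A (conv): 0.42 / √(0.68·0.68) = 0.62
  Scale F (disc): 0.42 / √(0.60·0.68) = 0.66
  Scale E (disc): 0.29 / √(0.87·0.68) = 0.38
  Scale C (disc): 0.41 / √(0.82·0.68) = 0.55
  Scale B (conv): 0.49 / √(0.85·0.68) = 0.64
  Scale D (disc): 0.45 / √(0.82·0.68) = 0.60
Smallest convergent = 0.62. Discriminant values: 0.66, 0.38, 0.55, 0.60; count ≥ 0.62 → 1.

1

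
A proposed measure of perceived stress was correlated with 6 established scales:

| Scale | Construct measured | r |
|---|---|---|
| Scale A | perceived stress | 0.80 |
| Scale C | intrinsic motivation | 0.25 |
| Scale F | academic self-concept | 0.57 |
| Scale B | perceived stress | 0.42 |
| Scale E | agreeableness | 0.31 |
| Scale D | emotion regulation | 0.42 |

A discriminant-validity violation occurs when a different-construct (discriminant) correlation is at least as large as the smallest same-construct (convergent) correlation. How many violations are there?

Convergent (same construct = perceived stress): Scale A, Scale B.
Smallest convergent = 0.42. Discriminant values: 0.25, 0.57, 0.31, 0.42; count ≥ 0.42 → 2.

2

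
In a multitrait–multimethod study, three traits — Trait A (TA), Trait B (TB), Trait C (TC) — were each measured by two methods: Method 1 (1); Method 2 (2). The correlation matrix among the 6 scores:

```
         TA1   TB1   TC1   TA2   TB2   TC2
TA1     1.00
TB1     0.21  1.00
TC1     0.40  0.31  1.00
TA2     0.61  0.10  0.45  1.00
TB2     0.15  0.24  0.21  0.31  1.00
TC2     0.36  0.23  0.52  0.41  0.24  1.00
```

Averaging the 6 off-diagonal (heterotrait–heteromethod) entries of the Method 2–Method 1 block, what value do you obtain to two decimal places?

HTHM values (method 2 × method 1): 0.10, 0.45, 0.15, 0.21, 0.36, 0.23; mean = 1.50/6 = 0.25.

0.25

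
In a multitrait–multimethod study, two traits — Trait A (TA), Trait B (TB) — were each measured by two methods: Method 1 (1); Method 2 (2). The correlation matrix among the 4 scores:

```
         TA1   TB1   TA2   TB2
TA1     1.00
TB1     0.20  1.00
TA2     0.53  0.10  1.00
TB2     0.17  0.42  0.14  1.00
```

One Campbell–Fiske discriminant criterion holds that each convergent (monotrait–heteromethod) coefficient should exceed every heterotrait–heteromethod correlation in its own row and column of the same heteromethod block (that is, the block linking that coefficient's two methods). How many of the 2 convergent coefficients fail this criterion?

0

Each convergent coefficient versus the relevant comparison correlations:
TA (methods 1·2): 0.53 vs {0.17, 0.10} → pass.
TB (methods 1·2): 0.42 vs {0.10, 0.17} → pass.
0 of 2 fail.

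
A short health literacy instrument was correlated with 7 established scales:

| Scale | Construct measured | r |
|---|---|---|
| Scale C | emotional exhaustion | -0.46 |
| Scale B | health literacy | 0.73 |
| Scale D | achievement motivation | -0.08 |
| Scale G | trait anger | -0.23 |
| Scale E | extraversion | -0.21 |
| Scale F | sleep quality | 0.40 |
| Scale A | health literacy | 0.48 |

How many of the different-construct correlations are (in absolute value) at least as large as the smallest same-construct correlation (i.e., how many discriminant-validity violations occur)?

0

Convergent (same construct = health literacy): Scale B, Scale A.
Smallest convergent = 0.48. Discriminant |r|: 0.46, 0.08, 0.23, 0.21, 0.40; count ≥ 0.48 → 0.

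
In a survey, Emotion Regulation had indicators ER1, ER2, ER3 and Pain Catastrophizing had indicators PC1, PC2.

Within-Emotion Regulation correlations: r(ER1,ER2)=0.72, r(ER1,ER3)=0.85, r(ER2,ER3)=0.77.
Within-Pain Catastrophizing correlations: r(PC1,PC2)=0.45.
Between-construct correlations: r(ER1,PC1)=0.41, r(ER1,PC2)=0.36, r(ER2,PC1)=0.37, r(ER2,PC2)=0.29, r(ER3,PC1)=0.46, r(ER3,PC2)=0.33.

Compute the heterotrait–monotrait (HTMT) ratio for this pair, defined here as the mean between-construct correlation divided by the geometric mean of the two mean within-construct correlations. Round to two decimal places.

0.62

Mean heterotrait r = 2.22/6 = 0.3700.
Mean within-ER = 2.34/3 = 0.7800; mean within-PC = 0.45/1 = 0.4500.
Geometric mean = √(0.7800 × 0.4500) = 0.5925.
HTMT = 0.3700 / 0.5925 = 0.62.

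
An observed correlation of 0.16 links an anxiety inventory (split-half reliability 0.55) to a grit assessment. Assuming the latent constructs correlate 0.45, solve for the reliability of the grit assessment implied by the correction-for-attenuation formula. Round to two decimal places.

r_true = r_obs / √(r_xx · r_yy) ⇒ 0.45 = 0.16 / √(0.55 · r_yy).
√(0.55 · r_yy) = 0.16 / 0.45 = 0.3556; 0.55 · r_yy = 0.1265; r_yy = 0.1265 / 0.55 ≈ 0.23.

0.23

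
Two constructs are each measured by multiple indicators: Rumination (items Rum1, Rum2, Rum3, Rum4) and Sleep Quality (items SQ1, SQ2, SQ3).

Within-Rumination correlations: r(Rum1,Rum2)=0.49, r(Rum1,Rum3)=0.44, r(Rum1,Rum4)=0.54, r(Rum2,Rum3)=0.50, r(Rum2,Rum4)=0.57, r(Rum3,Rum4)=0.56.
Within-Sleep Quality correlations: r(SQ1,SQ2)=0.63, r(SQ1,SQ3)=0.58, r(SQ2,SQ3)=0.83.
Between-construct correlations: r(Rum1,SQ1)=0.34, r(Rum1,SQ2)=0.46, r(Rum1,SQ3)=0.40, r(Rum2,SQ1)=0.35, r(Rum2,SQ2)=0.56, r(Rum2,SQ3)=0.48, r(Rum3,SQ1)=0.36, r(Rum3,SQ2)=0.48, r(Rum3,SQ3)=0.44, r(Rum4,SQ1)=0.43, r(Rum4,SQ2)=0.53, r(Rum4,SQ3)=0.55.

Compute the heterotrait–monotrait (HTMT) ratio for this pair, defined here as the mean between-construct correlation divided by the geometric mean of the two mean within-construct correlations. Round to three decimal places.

Mean heterotrait r = 5.38/12 = 0.4483.
Mean within-Rum = 3.10/6 = 0.5167; mean within-SQ = 2.04/3 = 0.6800.
Geometric mean = √(0.5167 × 0.6800) = 0.5928.
HTMT = 0.4483 / 0.5928 = 0.756.

0.756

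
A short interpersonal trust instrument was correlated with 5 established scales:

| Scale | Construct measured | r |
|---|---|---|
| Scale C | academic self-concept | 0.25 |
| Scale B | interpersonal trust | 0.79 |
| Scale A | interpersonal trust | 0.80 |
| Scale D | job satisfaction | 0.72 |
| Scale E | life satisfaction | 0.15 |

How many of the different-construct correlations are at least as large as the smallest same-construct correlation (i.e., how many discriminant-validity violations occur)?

0

Convergent (same construct = interpersonal trust): Scale B, Scale A.
Smallest convergent = 0.79. Discriminant values: 0.25, 0.72, 0.15; count ≥ 0.79 → 0.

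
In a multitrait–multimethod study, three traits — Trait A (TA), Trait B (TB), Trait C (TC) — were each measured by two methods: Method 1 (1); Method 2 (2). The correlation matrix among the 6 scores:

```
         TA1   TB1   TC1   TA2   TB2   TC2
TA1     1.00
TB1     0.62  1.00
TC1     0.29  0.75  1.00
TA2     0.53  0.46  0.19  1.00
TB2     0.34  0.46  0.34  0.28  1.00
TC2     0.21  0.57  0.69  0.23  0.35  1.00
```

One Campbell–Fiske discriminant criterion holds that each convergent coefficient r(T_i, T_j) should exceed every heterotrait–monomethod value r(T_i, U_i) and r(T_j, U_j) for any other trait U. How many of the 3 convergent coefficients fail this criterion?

3

Convergent coefficients and their comparison sets:
TA (methods 1·2): 0.53 vs {0.62, 0.28, 0.29, 0.23} → fail.
TB (methods 1·2): 0.46 vs {0.62, 0.28, 0.75, 0.35} → fail.
TC (methods 1·2): 0.69 vs {0.29, 0.23, 0.75, 0.35} → fail.
3 of 3 fail.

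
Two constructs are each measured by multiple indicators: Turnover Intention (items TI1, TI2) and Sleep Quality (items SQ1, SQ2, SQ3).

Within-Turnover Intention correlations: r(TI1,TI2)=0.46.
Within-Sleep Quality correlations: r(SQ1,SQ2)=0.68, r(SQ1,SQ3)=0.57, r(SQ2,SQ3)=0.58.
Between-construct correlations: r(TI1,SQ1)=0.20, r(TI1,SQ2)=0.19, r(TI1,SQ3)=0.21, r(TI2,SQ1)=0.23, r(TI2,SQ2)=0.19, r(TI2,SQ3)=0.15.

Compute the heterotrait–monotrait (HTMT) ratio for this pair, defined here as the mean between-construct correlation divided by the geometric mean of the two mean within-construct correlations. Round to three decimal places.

0.368

Between-construct mean = 1.17/6 = 0.1950.
Mean within-TI = 0.46/1 = 0.4600; mean within-SQ = 1.83/3 = 0.6100.
Geometric mean = √(0.4600 × 0.6100) = 0.5297.
HTMT = 0.1950 / 0.5297 = 0.368.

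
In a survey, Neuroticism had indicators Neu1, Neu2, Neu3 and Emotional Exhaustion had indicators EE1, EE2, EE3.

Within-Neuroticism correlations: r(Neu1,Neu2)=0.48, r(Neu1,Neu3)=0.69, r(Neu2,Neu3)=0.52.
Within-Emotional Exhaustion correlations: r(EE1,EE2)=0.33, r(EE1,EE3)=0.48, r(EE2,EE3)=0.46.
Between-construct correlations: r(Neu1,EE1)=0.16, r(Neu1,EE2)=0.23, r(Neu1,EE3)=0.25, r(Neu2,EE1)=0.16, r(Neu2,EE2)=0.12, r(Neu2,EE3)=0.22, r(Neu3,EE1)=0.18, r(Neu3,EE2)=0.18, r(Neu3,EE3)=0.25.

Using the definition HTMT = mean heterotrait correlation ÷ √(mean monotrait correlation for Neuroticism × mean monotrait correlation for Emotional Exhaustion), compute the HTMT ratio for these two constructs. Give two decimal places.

0.40

Mean between = 1.75/9 = 0.1944.
Mean within-Neu = 1.69/3 = 0.5633; mean within-EE = 1.27/3 = 0.4233.
Geometric mean = √(0.5633 × 0.4233) = 0.4883.
HTMT = 0.1944 / 0.4883 = 0.40.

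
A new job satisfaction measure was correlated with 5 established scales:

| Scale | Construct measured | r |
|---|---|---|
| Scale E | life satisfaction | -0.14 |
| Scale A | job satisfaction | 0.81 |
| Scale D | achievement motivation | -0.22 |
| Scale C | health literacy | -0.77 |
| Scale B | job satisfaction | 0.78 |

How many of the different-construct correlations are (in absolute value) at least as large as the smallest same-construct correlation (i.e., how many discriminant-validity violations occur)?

0

Convergent (same construct = job satisfaction): Scale A, Scale B.
Smallest convergent = 0.78. Discriminant |r|: 0.14, 0.22, 0.77; count ≥ 0.78 → 0.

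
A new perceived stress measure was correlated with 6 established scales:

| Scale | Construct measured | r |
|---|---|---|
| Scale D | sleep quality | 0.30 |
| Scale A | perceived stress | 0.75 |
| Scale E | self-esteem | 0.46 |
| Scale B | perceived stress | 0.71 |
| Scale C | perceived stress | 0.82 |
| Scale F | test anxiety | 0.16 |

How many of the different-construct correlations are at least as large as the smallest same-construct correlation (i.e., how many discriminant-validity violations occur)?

Convergent (same construct = perceived stress): Scale A, Scale B, Scale C.
Smallest convergent = 0.71. Discriminant values: 0.30, 0.46, 0.16; count ≥ 0.71 → 0.

0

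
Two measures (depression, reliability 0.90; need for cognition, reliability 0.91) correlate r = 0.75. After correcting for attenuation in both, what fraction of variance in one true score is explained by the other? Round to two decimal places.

Disattenuated r = 0.75 / √(0.90 × 0.91) = 0.75 / 0.9050 = 0.8287.
Shared true-score variance = 0.8287² = 0.6867 ≈ 0.69.

0.69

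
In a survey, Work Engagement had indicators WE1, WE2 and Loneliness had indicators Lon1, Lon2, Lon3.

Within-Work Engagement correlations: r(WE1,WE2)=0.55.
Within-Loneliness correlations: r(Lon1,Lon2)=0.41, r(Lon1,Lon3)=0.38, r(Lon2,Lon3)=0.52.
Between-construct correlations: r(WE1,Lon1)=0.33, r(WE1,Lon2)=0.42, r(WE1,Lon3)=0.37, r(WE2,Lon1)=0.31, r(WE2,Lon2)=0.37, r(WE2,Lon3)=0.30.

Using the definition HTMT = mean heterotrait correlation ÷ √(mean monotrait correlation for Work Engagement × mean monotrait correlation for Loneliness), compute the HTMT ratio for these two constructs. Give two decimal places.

Mean between = 2.10/6 = 0.3500.
Mean within-WE = 0.55/1 = 0.5500; mean within-Lon = 1.31/3 = 0.4367.
Geometric mean = √(0.5500 × 0.4367) = 0.4901.
HTMT = 0.3500 / 0.4901 = 0.71.

0.71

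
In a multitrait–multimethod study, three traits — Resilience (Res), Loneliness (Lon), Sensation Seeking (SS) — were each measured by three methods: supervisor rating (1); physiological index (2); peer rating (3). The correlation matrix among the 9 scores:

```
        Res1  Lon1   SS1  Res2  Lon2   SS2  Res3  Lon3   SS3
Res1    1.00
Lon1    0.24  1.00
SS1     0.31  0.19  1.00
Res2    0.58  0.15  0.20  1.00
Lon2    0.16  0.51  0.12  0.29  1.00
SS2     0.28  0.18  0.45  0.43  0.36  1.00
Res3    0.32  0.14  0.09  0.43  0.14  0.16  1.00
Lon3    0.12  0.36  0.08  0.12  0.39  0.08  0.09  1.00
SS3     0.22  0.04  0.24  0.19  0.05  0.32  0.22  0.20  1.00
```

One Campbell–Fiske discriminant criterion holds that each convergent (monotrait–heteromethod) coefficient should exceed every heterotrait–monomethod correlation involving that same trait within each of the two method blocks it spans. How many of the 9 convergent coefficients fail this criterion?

3

Checking each validity diagonal entry against its comparison values:
Res (methods 1·2): 0.58 vs {0.24, 0.29, 0.31, 0.43} → pass.
Res (methods 1·3): 0.32 vs {0.24, 0.09, 0.31, 0.22} → pass.
Res (methods 2·3): 0.43 vs {0.29, 0.09, 0.43, 0.22} → fail.
Lon (methods 1·2): 0.51 vs {0.24, 0.29, 0.19, 0.36} → pass.
Lon (methods 1·3): 0.36 vs {0.24, 0.09, 0.19, 0.20} → pass.
Lon (methods 2·3): 0.39 vs {0.29, 0.09, 0.36, 0.20} → pass.
SS (methods 1·2): 0.45 vs {0.31, 0.43, 0.19, 0.36} → pass.
SS (methods 1·3): 0.24 vs {0.31, 0.22, 0.19, 0.20} → fail.
SS (methods 2·3): 0.32 vs {0.43, 0.22, 0.36, 0.20} → fail.
3 of 9 fail.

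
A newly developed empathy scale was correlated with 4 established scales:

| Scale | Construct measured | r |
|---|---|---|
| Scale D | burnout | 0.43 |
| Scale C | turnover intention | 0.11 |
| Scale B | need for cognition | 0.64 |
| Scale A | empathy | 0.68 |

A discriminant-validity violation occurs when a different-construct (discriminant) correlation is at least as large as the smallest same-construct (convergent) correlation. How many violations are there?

Convergent (same construct = empathy): Scale A.
Smallest convergent = 0.68. Discriminant values: 0.43, 0.11, 0.64; count ≥ 0.68 → 0.

0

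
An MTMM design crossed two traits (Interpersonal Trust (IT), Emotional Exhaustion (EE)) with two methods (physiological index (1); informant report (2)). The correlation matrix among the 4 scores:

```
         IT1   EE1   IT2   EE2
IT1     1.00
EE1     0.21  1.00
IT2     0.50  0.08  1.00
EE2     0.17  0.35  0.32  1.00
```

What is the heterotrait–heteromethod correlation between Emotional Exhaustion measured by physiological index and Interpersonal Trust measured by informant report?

0.08

Different traits and methods: r(EE1, IT2) = 0.08.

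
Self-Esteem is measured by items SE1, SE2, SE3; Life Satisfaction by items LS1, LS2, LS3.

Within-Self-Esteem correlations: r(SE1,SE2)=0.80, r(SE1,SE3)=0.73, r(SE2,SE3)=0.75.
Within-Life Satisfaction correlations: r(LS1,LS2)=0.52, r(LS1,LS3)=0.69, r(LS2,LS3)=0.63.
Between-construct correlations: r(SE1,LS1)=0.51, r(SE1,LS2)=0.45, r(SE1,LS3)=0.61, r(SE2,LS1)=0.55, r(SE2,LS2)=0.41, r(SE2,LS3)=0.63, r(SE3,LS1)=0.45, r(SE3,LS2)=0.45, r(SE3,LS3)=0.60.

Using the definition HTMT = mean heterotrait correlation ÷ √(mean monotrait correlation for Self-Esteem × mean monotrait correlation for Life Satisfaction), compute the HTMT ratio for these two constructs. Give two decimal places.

Mean heterotrait r = 4.66/9 = 0.5178.
Mean within-SE = 2.28/3 = 0.7600; mean within-LS = 1.84/3 = 0.6133.
Geometric mean = √(0.7600 × 0.6133) = 0.6827.
HTMT = 0.5178 / 0.6827 = 0.76.

0.76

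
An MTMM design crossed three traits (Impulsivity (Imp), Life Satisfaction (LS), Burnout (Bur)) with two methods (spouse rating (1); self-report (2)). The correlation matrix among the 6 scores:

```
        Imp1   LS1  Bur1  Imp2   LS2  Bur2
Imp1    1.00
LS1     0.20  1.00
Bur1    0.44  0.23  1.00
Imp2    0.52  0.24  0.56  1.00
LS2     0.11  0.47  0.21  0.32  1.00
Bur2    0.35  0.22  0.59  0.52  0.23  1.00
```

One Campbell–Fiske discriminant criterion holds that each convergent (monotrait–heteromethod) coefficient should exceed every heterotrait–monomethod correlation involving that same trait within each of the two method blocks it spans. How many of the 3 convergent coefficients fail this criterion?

1

Checking each validity diagonal entry against its comparison values:
Imp (methods 1·2): 0.52 vs {0.20, 0.32, 0.44, 0.52} → fail.
LS (methods 1·2): 0.47 vs {0.20, 0.32, 0.23, 0.23} → pass.
Bur (methods 1·2): 0.59 vs {0.44, 0.52, 0.23, 0.23} → pass.
1 of 3 fail.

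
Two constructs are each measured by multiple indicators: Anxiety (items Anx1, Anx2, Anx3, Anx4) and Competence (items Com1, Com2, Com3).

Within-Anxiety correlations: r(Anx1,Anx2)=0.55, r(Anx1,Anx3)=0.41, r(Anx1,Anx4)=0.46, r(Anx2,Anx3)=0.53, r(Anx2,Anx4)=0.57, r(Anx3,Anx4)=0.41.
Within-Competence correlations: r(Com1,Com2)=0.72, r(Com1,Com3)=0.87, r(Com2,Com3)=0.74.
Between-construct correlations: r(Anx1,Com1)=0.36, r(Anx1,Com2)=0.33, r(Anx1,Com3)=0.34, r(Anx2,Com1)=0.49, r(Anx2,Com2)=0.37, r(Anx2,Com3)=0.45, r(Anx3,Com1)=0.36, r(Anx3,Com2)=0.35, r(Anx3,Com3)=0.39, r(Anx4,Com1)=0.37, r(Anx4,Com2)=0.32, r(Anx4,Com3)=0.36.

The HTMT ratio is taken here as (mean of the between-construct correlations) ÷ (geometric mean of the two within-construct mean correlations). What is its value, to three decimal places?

0.608

Between-construct mean = 4.49/12 = 0.3742.
Mean within-Anx = 2.93/6 = 0.4883; mean within-Com = 2.33/3 = 0.7767.
Geometric mean = √(0.4883 × 0.7767) = 0.6158.
HTMT = 0.3742 / 0.6158 = 0.608.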